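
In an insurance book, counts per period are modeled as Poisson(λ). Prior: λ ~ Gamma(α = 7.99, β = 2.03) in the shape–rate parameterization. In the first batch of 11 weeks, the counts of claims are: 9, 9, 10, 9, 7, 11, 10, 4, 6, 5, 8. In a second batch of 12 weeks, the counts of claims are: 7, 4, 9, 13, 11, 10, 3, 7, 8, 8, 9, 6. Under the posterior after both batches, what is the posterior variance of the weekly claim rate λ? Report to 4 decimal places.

0.3049

With a Gamma(shape α, rate β) prior, the Poisson likelihood is conjugate: the posterior is Gamma(α + ΣXᵢ, β + n).
Batch 1: sum of counts S = 88 over n = 11 weeks.
After batch 1: Gamma(α+S, β+n) = Gamma(7.99+88, 2.03+11) = Gamma(95.99, 13.03).
Batch 2: sum of counts S = 95 over n = 12 weeks.
After batch 2: Gamma(α+S, β+n) = Gamma(95.99+95, 13.03+12) = Gamma(190.99, 25.03).
Var = α/β² = 190.99/25.03² = 0.3049.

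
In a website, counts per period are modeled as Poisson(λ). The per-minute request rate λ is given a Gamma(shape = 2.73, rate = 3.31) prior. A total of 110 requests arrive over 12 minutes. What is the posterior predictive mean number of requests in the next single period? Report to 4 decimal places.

With a Gamma(shape α, rate β) prior, the Poisson likelihood is conjugate: the posterior is Gamma(α + ΣXᵢ, β + n).
Posterior: Gamma(α+S, β+n) = Gamma(2.73+110, 3.31+12) = Gamma(112.73, 15.31).
The predictive distribution for one future period is NegBinom with mean α/β = 7.3632.

7.3632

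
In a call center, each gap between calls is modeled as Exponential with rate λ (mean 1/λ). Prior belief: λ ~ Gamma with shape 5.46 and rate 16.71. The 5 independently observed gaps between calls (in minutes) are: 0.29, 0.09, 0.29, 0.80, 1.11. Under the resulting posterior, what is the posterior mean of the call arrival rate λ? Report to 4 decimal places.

With a Gamma(shape α, rate β) prior on the exponential rate λ, the posterior after n observations with total T = Σxᵢ is Gamma(α+n, β+T).
Sum of observations T = 2.58 minutes; n = 5.
Posterior: Gamma(5.46+5, 16.71+2.58) = Gamma(10.46, 19.29).
Posterior mean of λ = α/β = 10.46/19.29 = 0.5422.

0.5422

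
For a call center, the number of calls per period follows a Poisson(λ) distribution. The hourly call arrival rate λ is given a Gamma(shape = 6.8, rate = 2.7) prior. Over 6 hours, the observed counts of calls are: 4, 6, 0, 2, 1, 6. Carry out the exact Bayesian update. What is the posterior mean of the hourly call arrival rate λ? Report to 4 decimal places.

With a Gamma(shape α, rate β) prior, the Poisson likelihood is conjugate: the posterior is Gamma(α + ΣXᵢ, β + n).
Sum of counts S = 19 over n = 6 hours.
Posterior: Gamma(α+S, β+n) = Gamma(6.8+19, 2.7+6) = Gamma(25.8, 8.7).
Posterior mean = α/β = 25.8/8.7 = 2.9655.

2.9655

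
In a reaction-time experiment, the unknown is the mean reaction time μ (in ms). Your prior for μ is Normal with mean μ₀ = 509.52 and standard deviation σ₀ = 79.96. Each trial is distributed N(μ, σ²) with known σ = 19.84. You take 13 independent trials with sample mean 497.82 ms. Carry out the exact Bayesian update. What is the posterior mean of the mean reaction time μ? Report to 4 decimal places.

For Normal data with known variance σ², a Normal(μ₀, σ₀²) prior on μ is conjugate. Posterior precision = 1/σ₀² + n/σ²; posterior mean is the precision-weighted average of μ₀ and x̄.
n·x̄ = 13·497.82 = 6471.66.
σ₀² = 79.96² = 6393.6016, σ² = 19.84² = 393.6256; σ² + n·σ₀² = 393.6256 + 13·6393.6016 = 83510.4464.
Posterior mean = (μ₀/σ₀² + n·x̄/σ²)/(1/σ₀² + n/σ²) = (σ²·μ₀ + σ₀²·n·x̄)/(σ² + n·σ₀²) = (393.6256·509.52 + 6393.6016·6471.66)/83510.4464 = 41577775.846368/83510.4464 = 497.8751.

497.8751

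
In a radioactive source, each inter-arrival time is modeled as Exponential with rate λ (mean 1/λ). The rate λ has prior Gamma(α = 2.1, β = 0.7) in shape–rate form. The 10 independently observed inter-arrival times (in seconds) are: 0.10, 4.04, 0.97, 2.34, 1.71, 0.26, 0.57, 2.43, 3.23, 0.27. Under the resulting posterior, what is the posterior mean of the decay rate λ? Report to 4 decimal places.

0.7280

With a Gamma(shape α, rate β) prior on the exponential rate λ, the posterior after n observations with total T = Σxᵢ is Gamma(α+n, β+T).
Sum of observations T = 15.92 seconds; n = 10.
Posterior: Gamma(2.1+10, 0.7+15.92) = Gamma(12.1, 16.62).
Posterior mean of λ = α/β = 12.1/16.62 = 0.7280.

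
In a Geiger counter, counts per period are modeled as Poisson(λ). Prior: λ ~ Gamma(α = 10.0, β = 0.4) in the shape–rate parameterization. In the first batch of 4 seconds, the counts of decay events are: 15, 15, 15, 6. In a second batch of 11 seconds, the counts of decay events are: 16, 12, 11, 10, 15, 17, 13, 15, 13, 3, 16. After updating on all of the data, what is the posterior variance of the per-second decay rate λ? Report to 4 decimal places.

With a Gamma(shape α, rate β) prior, the Poisson likelihood is conjugate: the posterior is Gamma(α + ΣXᵢ, β + n).
Batch 1: sum of counts S = 51 over n = 4 seconds.
After batch 1: Gamma(α+S, β+n) = Gamma(10.0+51, 0.4+4) = Gamma(61.0, 4.4).
Batch 2: sum of counts S = 141 over n = 11 seconds.
After batch 2: Gamma(α+S, β+n) = Gamma(61.0+141, 4.4+11) = Gamma(202.0, 15.4).
Var = α/β² = 202.0/15.4² = 0.8517.

0.8517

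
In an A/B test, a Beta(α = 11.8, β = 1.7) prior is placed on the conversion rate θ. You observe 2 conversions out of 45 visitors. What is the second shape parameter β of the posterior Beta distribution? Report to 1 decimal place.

The Beta prior is conjugate to a Binomial/Bernoulli likelihood; the update adds successes to α and failures to β.
Posterior: Beta(α+k, β+n−k) = Beta(11.8+2, 1.7+43) = Beta(13.8, 44.7).
Posterior β = 44.7.

44.7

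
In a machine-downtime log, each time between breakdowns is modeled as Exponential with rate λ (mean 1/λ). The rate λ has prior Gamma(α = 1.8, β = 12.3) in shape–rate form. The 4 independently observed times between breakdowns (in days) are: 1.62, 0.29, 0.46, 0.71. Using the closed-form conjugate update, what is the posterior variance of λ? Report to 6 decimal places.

0.024520

With a Gamma(shape α, rate β) prior on the exponential rate λ, the posterior after n observations with total T = Σxᵢ is Gamma(α+n, β+T).
Sum of observations T = 3.08 days; n = 4.
Posterior: Gamma(1.8+4, 12.3+3.08) = Gamma(5.8, 15.38).
Var = α/β² = 0.024520.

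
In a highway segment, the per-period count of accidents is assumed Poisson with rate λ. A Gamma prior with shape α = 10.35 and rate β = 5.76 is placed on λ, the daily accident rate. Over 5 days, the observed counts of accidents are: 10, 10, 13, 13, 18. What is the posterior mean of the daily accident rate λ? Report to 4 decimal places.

6.9099

With a Gamma(shape α, rate β) prior, the Poisson likelihood is conjugate: the posterior is Gamma(α + ΣXᵢ, β + n).
Sum of counts S = 64 over n = 5 days.
Posterior: Gamma(α+S, β+n) = Gamma(10.35+64, 5.76+5) = Gamma(74.35, 10.76).
Posterior mean = α/β = 74.35/10.76 = 6.9099.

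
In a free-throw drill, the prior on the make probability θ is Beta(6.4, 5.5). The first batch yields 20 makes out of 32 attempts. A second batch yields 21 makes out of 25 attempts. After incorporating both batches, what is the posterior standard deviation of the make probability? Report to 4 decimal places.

0.0554

The Beta prior is conjugate to a Binomial/Bernoulli likelihood; the update adds successes to α and failures to β.
After batch 1: Beta(6.4+20, 5.5+12) = Beta(26.4, 17.5).
After batch 2: Beta(26.4+21, 17.5+4) = Beta(47.4, 21.5).
Var = αβ/((α+β)²(α+β+1)) = 47.4·21.5/(68.9²·69.9) = 0.00307115; SD = √0.00307115 = 0.0554.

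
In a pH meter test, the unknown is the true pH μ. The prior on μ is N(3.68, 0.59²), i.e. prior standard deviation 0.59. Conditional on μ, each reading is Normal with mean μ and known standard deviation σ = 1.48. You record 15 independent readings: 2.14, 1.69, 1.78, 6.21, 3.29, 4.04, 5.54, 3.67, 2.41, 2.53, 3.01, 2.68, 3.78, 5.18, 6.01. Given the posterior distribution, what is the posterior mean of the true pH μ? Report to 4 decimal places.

For Normal data with known variance σ², a Normal(μ₀, σ₀²) prior on μ is conjugate. Posterior precision = 1/σ₀² + n/σ²; posterior mean is the precision-weighted average of μ₀ and x̄.
Σxᵢ = 2.14 + 1.69 + 1.78 + 6.21 + 3.29 + 4.04 + 5.54 + 3.67 + 2.41 + 2.53 + 3.01 + 2.68 + 3.78 + 5.18 + 6.01 = 53.96, so n·x̄ = 53.96.
σ₀² = 0.59² = 0.3481, σ² = 1.48² = 2.1904; σ² + n·σ₀² = 2.1904 + 15·0.3481 = 7.4119.
Posterior mean = (μ₀/σ₀² + n·x̄/σ²)/(1/σ₀² + n/σ²) = (σ²·μ₀ + σ₀²·n·x̄)/(σ² + n·σ₀²) = (2.1904·3.68 + 0.3481·53.96)/7.4119 = 26.844148/7.4119 = 3.6218.

3.6218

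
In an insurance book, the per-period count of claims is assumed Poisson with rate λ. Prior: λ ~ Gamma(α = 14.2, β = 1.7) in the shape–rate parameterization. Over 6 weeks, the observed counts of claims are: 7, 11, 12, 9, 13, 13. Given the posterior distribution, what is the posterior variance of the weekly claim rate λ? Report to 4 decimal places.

1.3358

With a Gamma(shape α, rate β) prior, the Poisson likelihood is conjugate: the posterior is Gamma(α + ΣXᵢ, β + n).
Sum of counts S = 65 over n = 6 weeks.
Posterior: Gamma(α+S, β+n) = Gamma(14.2+65, 1.7+6) = Gamma(79.2, 7.7).
Var = α/β² = 79.2/7.7² = 1.3358.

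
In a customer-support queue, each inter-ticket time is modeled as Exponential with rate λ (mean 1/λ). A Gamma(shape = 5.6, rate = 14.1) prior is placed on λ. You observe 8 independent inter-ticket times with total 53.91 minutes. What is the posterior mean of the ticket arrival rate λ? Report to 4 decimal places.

With a Gamma(shape α, rate β) prior on the exponential rate λ, the posterior after n observations with total T = Σxᵢ is Gamma(α+n, β+T).
Posterior: Gamma(5.6+8, 14.1+53.91) = Gamma(13.6, 68.01).
Posterior mean of λ = α/β = 13.6/68.01 = 0.2000.

0.2000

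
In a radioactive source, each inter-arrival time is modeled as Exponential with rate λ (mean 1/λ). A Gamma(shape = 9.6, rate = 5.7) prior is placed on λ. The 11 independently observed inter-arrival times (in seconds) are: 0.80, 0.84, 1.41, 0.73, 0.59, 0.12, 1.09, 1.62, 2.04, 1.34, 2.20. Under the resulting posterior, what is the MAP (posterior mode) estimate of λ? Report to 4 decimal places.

With a Gamma(shape α, rate β) prior on the exponential rate λ, the posterior after n observations with total T = Σxᵢ is Gamma(α+n, β+T).
Sum of observations T = 12.78 seconds; n = 11.
Posterior: Gamma(9.6+11, 5.7+12.78) = Gamma(20.6, 18.48).
Mode = (α−1)/β = 1.0606.

1.0606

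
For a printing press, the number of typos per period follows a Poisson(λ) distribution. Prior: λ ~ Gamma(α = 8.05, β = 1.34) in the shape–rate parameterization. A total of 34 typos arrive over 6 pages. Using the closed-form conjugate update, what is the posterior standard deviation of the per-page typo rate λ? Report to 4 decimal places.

With a Gamma(shape α, rate β) prior, the Poisson likelihood is conjugate: the posterior is Gamma(α + ΣXᵢ, β + n).
Posterior: Gamma(α+S, β+n) = Gamma(8.05+34, 1.34+6) = Gamma(42.05, 7.34).
SD = √α/β = √42.05/7.34 = 0.8835.

0.8835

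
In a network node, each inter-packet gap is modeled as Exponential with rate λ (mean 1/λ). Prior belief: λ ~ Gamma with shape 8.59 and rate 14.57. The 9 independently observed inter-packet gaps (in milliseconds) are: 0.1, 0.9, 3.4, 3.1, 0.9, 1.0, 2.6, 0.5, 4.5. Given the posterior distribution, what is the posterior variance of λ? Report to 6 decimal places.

With a Gamma(shape α, rate β) prior on the exponential rate λ, the posterior after n observations with total T = Σxᵢ is Gamma(α+n, β+T).
Sum of observations T = 17.0 milliseconds; n = 9.
Posterior: Gamma(8.59+9, 14.57+17.0) = Gamma(17.59, 31.57).
Var = α/β² = 0.017649.

0.017649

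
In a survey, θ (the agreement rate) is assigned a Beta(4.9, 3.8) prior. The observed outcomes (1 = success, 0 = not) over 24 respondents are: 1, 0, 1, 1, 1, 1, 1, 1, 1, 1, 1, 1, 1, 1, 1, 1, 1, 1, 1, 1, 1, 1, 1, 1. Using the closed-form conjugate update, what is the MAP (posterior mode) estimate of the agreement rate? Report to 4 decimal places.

The Beta prior is conjugate to a Binomial/Bernoulli likelihood; the update adds successes to α and failures to β.
Posterior: Beta(α+k, β+n−k) = Beta(4.9+23, 3.8+1) = Beta(27.9, 4.8).
Mode of Beta(a,b) for a,b>1 is (a−1)/(a+b−2) = 26.9/30.7 = 0.8762.

0.8762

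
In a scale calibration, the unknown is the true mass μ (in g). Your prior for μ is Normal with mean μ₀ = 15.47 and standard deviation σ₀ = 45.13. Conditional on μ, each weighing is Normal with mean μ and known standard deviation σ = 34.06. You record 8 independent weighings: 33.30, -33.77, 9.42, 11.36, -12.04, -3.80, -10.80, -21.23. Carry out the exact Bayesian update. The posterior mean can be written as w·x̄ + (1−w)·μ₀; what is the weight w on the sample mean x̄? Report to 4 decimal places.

For Normal data with known variance σ², a Normal(μ₀, σ₀²) prior on μ is conjugate. Posterior precision = 1/σ₀² + n/σ²; posterior mean is the precision-weighted average of μ₀ and x̄.
σ₀² = 45.13² = 2036.7169, σ² = 34.06² = 1160.0836. Prior precision 1/σ₀² = 1/2036.7169; data precision n/σ² = 8/1160.0836.
w = (n/σ²)/(1/σ₀² + n/σ²) = n·σ₀²/(σ² + n·σ₀²) = 8·2036.7169/(1160.0836 + 8·2036.7169) = 16293.7352/17453.8188 = 0.9335.

0.9335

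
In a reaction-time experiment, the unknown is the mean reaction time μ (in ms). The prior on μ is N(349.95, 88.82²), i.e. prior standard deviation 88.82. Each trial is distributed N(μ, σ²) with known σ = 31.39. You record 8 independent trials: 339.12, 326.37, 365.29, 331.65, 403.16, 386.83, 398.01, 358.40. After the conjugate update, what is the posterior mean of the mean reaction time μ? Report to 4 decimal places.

363.3939

For Normal data with known variance σ², a Normal(μ₀, σ₀²) prior on μ is conjugate. Posterior precision = 1/σ₀² + n/σ²; posterior mean is the precision-weighted average of μ₀ and x̄.
Σxᵢ = 339.12 + 326.37 + 365.29 + 331.65 + 403.16 + 386.83 + 398.01 + 358.40 = 2908.83, so n·x̄ = 2908.83.
σ₀² = 88.82² = 7888.9924, σ² = 31.39² = 985.3321; σ² + n·σ₀² = 985.3321 + 8·7888.9924 = 64097.2713.
Posterior mean = (μ₀/σ₀² + n·x̄/σ²)/(1/σ₀² + n/σ²) = (σ²·μ₀ + σ₀²·n·x̄)/(σ² + n·σ₀²) = (985.3321·349.95 + 7888.9924·2908.83)/64097.2713 = 23292554.731287/64097.2713 = 363.3939.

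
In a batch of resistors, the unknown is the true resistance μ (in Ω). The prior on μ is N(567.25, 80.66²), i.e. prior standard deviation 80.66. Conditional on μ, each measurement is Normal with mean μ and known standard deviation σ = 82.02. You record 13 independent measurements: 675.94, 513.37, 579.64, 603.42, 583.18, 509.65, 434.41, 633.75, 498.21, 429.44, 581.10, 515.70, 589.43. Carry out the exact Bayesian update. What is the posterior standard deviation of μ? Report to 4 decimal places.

21.8942

For Normal data with known variance σ², a Normal(μ₀, σ₀²) prior on μ is conjugate. Posterior precision = 1/σ₀² + n/σ²; posterior mean is the precision-weighted average of μ₀ and x̄.
σ₀² = 80.66² = 6506.0356, σ² = 82.02² = 6727.2804; σ² + n·σ₀² = 6727.2804 + 13·6506.0356 = 91305.7432.
Posterior precision = 1/σ₀² + n/σ² = 1/6506.0356 + 13/6727.2804 = (σ² + n·σ₀²)/(σ₀²σ²) = 91305.7432/(6506.0356·6727.2804); posterior variance σₙ² = σ₀²σ²/(σ² + n·σ₀²) = 6506.0356·6727.2804/91305.7432 = 479.355671.
Posterior SD = √σₙ² = √(6506.0356·6727.2804/91305.7432) = 21.8942.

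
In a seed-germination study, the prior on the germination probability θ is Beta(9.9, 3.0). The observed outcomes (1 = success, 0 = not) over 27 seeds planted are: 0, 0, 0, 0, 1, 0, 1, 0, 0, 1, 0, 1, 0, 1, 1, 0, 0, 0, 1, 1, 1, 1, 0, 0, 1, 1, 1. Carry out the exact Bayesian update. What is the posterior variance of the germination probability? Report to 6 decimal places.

The Beta prior is conjugate to a Binomial/Bernoulli likelihood; the update adds successes to α and failures to β.
Posterior: Beta(α+k, β+n−k) = Beta(9.9+13, 3.0+14) = Beta(22.9, 17.0).
Var = αβ/((α+β)²(α+β+1)) = 22.9·17.0/(39.9²·40.9) = 0.005979.

0.005979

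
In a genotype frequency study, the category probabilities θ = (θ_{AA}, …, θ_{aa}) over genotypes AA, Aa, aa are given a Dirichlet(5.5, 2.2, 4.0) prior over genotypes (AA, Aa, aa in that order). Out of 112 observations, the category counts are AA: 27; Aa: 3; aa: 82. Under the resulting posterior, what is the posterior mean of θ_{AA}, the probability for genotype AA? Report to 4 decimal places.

0.2627

The Dirichlet prior is conjugate to the Multinomial likelihood: each posterior αⱼ = prior αⱼ + observed count nⱼ.
Posterior concentration: (32.5, 5.2, 86.0), total = 123.7.
E[θ_{AA}|data] = α_{AA}/Σα = 32.5/123.7 = 0.2627.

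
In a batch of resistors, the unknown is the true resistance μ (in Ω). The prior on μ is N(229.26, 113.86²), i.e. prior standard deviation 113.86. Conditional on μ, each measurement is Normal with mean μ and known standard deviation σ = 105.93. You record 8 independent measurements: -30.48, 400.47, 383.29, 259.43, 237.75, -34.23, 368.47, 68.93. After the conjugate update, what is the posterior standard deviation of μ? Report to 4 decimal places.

For Normal data with known variance σ², a Normal(μ₀, σ₀²) prior on μ is conjugate. Posterior precision = 1/σ₀² + n/σ²; posterior mean is the precision-weighted average of μ₀ and x̄.
σ₀² = 113.86² = 12964.0996, σ² = 105.93² = 11221.1649; σ² + n·σ₀² = 11221.1649 + 8·12964.0996 = 114933.9617.
Posterior precision = 1/σ₀² + n/σ² = 1/12964.0996 + 8/11221.1649 = (σ² + n·σ₀²)/(σ₀²σ²) = 114933.9617/(12964.0996·11221.1649); posterior variance σₙ² = σ₀²σ²/(σ² + n·σ₀²) = 12964.0996·11221.1649/114933.9617 = 1265.703342.
Posterior SD = √σₙ² = √(12964.0996·11221.1649/114933.9617) = 35.5767.

35.5767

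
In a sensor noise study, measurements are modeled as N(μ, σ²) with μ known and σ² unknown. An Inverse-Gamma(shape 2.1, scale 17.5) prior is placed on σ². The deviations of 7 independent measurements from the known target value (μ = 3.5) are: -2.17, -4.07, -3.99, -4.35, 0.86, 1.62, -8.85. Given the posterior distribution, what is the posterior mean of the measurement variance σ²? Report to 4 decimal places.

18.7829

With known mean μ and an Inverse-Gamma(α, β) prior on σ², the Normal likelihood is conjugate: posterior is Inv-Gamma(α + n/2, β + Σ(xᵢ−μ)²/2).
Σ(xᵢ−μ)² = (-2.17)² + (-4.07)² + (-3.99)² + (-4.35)² + (0.86)² + (1.62)² + (-8.85)² = 137.8029.
Posterior: Inv-Gamma(2.1 + 7/2, 17.5 + 137.8029/2) = Inv-Gamma(5.60, 86.40145).
E[σ²|data] = β/(α−1) = 86.40145/4.60 = 18.7829.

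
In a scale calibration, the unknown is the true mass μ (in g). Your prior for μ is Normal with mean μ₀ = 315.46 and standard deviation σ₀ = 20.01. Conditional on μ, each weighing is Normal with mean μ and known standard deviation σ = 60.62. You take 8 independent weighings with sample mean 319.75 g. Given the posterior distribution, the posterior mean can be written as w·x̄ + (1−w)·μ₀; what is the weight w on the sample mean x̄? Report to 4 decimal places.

For Normal data with known variance σ², a Normal(μ₀, σ₀²) prior on μ is conjugate. Posterior precision = 1/σ₀² + n/σ²; posterior mean is the precision-weighted average of μ₀ and x̄.
σ₀² = 20.01² = 400.4001, σ² = 60.62² = 3674.7844. Prior precision 1/σ₀² = 1/400.4001; data precision n/σ² = 8/3674.7844.
w = (n/σ²)/(1/σ₀² + n/σ²) = n·σ₀²/(σ² + n·σ₀²) = 8·400.4001/(3674.7844 + 8·400.4001) = 3203.2008/6877.9852 = 0.4657.

0.4657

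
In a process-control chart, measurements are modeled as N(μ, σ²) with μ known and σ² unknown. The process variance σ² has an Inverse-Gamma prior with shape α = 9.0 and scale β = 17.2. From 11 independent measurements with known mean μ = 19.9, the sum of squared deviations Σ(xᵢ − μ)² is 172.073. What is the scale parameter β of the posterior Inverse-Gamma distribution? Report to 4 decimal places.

103.2365

With known mean μ and an Inverse-Gamma(α, β) prior on σ², the Normal likelihood is conjugate: posterior is Inv-Gamma(α + n/2, β + Σ(xᵢ−μ)²/2).
Posterior: Inv-Gamma(9.0 + 11/2, 17.2 + 172.073/2) = Inv-Gamma(14.50, 103.2365).
Posterior β = 103.2365.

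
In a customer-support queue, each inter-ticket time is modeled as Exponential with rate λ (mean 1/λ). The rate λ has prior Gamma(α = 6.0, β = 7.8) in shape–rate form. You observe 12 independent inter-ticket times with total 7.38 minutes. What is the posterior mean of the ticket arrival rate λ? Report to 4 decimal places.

1.1858

With a Gamma(shape α, rate β) prior on the exponential rate λ, the posterior after n observations with total T = Σxᵢ is Gamma(α+n, β+T).
Posterior: Gamma(6.0+12, 7.8+7.38) = Gamma(18.0, 15.18).
Posterior mean of λ = α/β = 18.0/15.18 = 1.1858.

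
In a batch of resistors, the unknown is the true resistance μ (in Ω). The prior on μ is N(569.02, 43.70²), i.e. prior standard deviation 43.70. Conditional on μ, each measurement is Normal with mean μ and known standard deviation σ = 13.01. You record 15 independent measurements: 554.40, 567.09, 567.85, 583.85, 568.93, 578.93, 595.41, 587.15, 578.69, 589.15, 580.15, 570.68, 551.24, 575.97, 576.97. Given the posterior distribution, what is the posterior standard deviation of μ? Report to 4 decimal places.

3.3493

For Normal data with known variance σ², a Normal(μ₀, σ₀²) prior on μ is conjugate. Posterior precision = 1/σ₀² + n/σ²; posterior mean is the precision-weighted average of μ₀ and x̄.
σ₀² = 43.70² = 1909.69, σ² = 13.01² = 169.2601; σ² + n·σ₀² = 169.2601 + 15·1909.69 = 28814.6101.
Posterior precision = 1/σ₀² + n/σ² = 1/1909.69 + 15/169.2601 = (σ² + n·σ₀²)/(σ₀²σ²) = 28814.6101/(1909.69·169.2601); posterior variance σₙ² = σ₀²σ²/(σ² + n·σ₀²) = 1909.69·169.2601/28814.6101 = 11.217723.
Posterior SD = √σₙ² = √(1909.69·169.2601/28814.6101) = 3.3493.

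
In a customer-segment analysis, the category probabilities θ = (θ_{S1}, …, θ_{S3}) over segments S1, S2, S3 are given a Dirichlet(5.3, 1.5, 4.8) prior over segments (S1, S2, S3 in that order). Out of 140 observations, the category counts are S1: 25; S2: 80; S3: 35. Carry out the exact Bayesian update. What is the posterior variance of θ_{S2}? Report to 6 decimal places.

The Dirichlet prior is conjugate to the Multinomial likelihood: each posterior αⱼ = prior αⱼ + observed count nⱼ.
Posterior concentration: (30.3, 81.5, 39.8), total = 151.6.
Var[θ_j] = α_j(Σα−α_j)/((Σα)²(Σα+1)) = 81.5·70.1/(151.6²·152.6) = 0.001629.

0.001629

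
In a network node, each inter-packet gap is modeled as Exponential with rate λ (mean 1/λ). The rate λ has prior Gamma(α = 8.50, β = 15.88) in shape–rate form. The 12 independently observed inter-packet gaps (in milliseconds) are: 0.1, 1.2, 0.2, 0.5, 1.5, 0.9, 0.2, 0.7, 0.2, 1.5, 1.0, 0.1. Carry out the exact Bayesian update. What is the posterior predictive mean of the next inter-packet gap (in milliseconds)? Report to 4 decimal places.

1.2297

With a Gamma(shape α, rate β) prior on the exponential rate λ, the posterior after n observations with total T = Σxᵢ is Gamma(α+n, β+T).
Sum of observations T = 8.1 milliseconds; n = 12.
Posterior: Gamma(8.50+12, 15.88+8.1) = Gamma(20.50, 23.98).
The predictive distribution for the next observation is Lomax; its mean is β/(α−1) = 23.98/19.50 = 1.2297.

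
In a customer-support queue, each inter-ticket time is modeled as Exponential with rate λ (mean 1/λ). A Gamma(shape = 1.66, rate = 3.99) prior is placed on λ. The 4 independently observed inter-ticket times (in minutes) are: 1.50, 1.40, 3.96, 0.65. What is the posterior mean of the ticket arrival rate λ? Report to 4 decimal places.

With a Gamma(shape α, rate β) prior on the exponential rate λ, the posterior after n observations with total T = Σxᵢ is Gamma(α+n, β+T).
Sum of observations T = 7.51 minutes; n = 4.
Posterior: Gamma(1.66+4, 3.99+7.51) = Gamma(5.66, 11.50).
Posterior mean of λ = α/β = 5.66/11.50 = 0.4922.

0.4922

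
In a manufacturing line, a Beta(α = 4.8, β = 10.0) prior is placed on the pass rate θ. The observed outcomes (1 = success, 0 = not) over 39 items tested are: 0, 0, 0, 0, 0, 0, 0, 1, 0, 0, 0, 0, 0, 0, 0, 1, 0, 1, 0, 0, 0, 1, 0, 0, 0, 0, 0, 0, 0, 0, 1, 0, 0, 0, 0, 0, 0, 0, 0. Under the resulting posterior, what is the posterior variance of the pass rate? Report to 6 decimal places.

0.002719

The Beta prior is conjugate to a Binomial/Bernoulli likelihood; the update adds successes to α and failures to β.
Posterior: Beta(α+k, β+n−k) = Beta(4.8+5, 10.0+34) = Beta(9.8, 44.0).
Var = αβ/((α+β)²(α+β+1)) = 9.8·44.0/(53.8²·54.8) = 0.002719.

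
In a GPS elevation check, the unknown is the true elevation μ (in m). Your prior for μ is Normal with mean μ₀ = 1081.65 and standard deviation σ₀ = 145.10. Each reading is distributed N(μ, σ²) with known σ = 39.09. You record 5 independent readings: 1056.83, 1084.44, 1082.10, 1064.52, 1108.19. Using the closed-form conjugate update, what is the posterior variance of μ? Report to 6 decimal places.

For Normal data with known variance σ², a Normal(μ₀, σ₀²) prior on μ is conjugate. Posterior precision = 1/σ₀² + n/σ²; posterior mean is the precision-weighted average of μ₀ and x̄.
σ₀² = 145.10² = 21054.01, σ² = 39.09² = 1528.0281; σ² + n·σ₀² = 1528.0281 + 5·21054.01 = 106798.0781.
Posterior precision = 1/σ₀² + n/σ² = 1/21054.01 + 5/1528.0281 = (σ² + n·σ₀²)/(σ₀²σ²) = 106798.0781/(21054.01·1528.0281); posterior variance σₙ² = σ₀²σ²/(σ² + n·σ₀²) = 21054.01·1528.0281/106798.0781 = 301.233126.

301.233126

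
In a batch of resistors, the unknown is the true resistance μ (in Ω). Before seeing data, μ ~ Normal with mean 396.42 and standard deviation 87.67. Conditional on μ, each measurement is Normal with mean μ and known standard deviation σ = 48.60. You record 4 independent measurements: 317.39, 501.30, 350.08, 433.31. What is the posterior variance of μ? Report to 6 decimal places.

For Normal data with known variance σ², a Normal(μ₀, σ₀²) prior on μ is conjugate. Posterior precision = 1/σ₀² + n/σ²; posterior mean is the precision-weighted average of μ₀ and x̄.
σ₀² = 87.67² = 7686.0289, σ² = 48.60² = 2361.96; σ² + n·σ₀² = 2361.96 + 4·7686.0289 = 33106.0756.
Posterior precision = 1/σ₀² + n/σ² = 1/7686.0289 + 4/2361.96 = (σ² + n·σ₀²)/(σ₀²σ²) = 33106.0756/(7686.0289·2361.96); posterior variance σₙ² = σ₀²σ²/(σ² + n·σ₀²) = 7686.0289·2361.96/33106.0756 = 548.361365.

548.361365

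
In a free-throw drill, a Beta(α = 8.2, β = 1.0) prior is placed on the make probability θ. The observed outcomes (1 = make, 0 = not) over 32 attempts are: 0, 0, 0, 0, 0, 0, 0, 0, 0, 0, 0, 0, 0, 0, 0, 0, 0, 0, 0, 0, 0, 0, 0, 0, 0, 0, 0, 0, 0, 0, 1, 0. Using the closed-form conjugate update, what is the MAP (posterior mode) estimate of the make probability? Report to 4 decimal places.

The Beta prior is conjugate to a Binomial/Bernoulli likelihood; the update adds successes to α and failures to β.
Posterior: Beta(α+k, β+n−k) = Beta(8.2+1, 1.0+31) = Beta(9.2, 32.0).
Mode of Beta(a,b) for a,b>1 is (a−1)/(a+b−2) = 8.2/39.2 = 0.2092.

0.2092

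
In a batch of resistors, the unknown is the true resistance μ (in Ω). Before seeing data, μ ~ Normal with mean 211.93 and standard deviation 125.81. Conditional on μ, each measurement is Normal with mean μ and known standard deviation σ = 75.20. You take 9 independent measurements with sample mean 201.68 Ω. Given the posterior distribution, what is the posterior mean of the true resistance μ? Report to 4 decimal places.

For Normal data with known variance σ², a Normal(μ₀, σ₀²) prior on μ is conjugate. Posterior precision = 1/σ₀² + n/σ²; posterior mean is the precision-weighted average of μ₀ and x̄.
n·x̄ = 9·201.68 = 1815.12.
σ₀² = 125.81² = 15828.1561, σ² = 75.20² = 5655.04; σ² + n·σ₀² = 5655.04 + 9·15828.1561 = 148108.4449.
Posterior mean = (μ₀/σ₀² + n·x̄/σ²)/(1/σ₀² + n/σ²) = (σ²·μ₀ + σ₀²·n·x̄)/(σ² + n·σ₀²) = (5655.04·211.93 + 15828.1561·1815.12)/148108.4449 = 29928475.327432/148108.4449 = 202.0714.

202.0714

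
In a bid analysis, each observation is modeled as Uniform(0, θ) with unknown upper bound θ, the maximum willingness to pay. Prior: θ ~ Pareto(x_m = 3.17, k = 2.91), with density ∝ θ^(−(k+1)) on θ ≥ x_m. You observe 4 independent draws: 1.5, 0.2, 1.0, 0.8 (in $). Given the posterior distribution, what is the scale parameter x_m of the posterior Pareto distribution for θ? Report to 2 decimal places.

3.17

A Pareto(scale x_m, shape k) prior on the upper bound θ of Uniform(0, θ) is conjugate: posterior is Pareto(max(x_m, max xᵢ), k + n).
Sample maximum = 1.5; prior scale x_m = 3.17 → posterior scale = max = 3.17.
Posterior shape = 2.91 + 4 = 6.91.
Posterior scale x_m = 3.17.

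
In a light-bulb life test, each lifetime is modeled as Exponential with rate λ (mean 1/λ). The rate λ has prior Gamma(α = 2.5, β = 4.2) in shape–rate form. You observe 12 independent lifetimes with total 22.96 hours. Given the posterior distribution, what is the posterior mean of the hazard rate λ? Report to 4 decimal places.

0.5339

With a Gamma(shape α, rate β) prior on the exponential rate λ, the posterior after n observations with total T = Σxᵢ is Gamma(α+n, β+T).
Posterior: Gamma(2.5+12, 4.2+22.96) = Gamma(14.5, 27.16).
Posterior mean of λ = α/β = 14.5/27.16 = 0.5339.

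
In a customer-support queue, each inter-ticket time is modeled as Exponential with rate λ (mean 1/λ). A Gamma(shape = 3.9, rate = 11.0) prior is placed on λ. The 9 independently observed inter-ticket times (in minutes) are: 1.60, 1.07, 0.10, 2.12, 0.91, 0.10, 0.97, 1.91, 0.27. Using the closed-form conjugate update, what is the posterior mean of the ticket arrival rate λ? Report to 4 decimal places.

With a Gamma(shape α, rate β) prior on the exponential rate λ, the posterior after n observations with total T = Σxᵢ is Gamma(α+n, β+T).
Sum of observations T = 9.05 minutes; n = 9.
Posterior: Gamma(3.9+9, 11.0+9.05) = Gamma(12.9, 20.05).
Posterior mean of λ = α/β = 12.9/20.05 = 0.6434.

0.6434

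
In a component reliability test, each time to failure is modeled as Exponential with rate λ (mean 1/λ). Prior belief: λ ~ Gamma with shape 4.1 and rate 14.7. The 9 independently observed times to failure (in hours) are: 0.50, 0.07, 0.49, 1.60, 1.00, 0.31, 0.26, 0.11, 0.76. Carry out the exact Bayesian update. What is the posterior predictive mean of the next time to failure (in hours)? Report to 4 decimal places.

With a Gamma(shape α, rate β) prior on the exponential rate λ, the posterior after n observations with total T = Σxᵢ is Gamma(α+n, β+T).
Sum of observations T = 5.10 hours; n = 9.
Posterior: Gamma(4.1+9, 14.7+5.10) = Gamma(13.1, 19.80).
The predictive distribution for the next observation is Lomax; its mean is β/(α−1) = 19.80/12.1 = 1.6364.

1.6364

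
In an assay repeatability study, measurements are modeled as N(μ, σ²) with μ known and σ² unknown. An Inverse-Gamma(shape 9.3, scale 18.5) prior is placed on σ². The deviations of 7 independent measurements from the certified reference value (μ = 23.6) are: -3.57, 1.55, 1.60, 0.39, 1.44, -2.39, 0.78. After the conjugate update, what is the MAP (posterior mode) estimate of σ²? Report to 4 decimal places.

With known mean μ and an Inverse-Gamma(α, β) prior on σ², the Normal likelihood is conjugate: posterior is Inv-Gamma(α + n/2, β + Σ(xᵢ−μ)²/2).
Σ(xᵢ−μ)² = (-3.57)² + (1.55)² + (1.60)² + (0.39)² + (1.44)² + (-2.39)² + (0.78)² = 26.2536.
Posterior: Inv-Gamma(9.3 + 7/2, 18.5 + 26.2536/2) = Inv-Gamma(12.80, 31.62680).
Mode = β/(α+1) = 31.62680/13.80 = 2.2918.

2.2918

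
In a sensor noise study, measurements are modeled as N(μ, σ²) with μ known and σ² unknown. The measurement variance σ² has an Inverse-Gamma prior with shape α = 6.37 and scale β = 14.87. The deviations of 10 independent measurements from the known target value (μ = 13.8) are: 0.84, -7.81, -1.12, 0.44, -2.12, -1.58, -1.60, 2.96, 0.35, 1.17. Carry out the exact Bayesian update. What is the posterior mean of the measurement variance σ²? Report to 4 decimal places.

5.4336

With known mean μ and an Inverse-Gamma(α, β) prior on σ², the Normal likelihood is conjugate: posterior is Inv-Gamma(α + n/2, β + Σ(xᵢ−μ)²/2).
Σ(xᵢ−μ)² = (0.84)² + (-7.81)² + (-1.12)² + (0.44)² + (-2.12)² + (-1.58)² + (-1.60)² + (2.96)² + (0.35)² + (1.17)² = 82.9535.
Posterior: Inv-Gamma(6.37 + 10/2, 14.87 + 82.9535/2) = Inv-Gamma(11.37, 56.34675).
E[σ²|data] = β/(α−1) = 56.34675/10.37 = 5.4336.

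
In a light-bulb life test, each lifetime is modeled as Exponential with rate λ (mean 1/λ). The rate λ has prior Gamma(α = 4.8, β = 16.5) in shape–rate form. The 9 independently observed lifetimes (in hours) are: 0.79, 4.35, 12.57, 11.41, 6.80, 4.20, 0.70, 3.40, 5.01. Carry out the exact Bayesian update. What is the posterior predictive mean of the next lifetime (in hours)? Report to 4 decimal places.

5.1352

With a Gamma(shape α, rate β) prior on the exponential rate λ, the posterior after n observations with total T = Σxᵢ is Gamma(α+n, β+T).
Sum of observations T = 49.23 hours; n = 9.
Posterior: Gamma(4.8+9, 16.5+49.23) = Gamma(13.8, 65.73).
The predictive distribution for the next observation is Lomax; its mean is β/(α−1) = 65.73/12.8 = 5.1352.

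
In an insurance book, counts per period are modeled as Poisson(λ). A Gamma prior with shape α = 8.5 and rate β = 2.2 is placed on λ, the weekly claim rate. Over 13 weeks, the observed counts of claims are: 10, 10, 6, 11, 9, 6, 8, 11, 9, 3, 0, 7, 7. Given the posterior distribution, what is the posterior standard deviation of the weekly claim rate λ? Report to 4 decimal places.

0.6757

With a Gamma(shape α, rate β) prior, the Poisson likelihood is conjugate: the posterior is Gamma(α + ΣXᵢ, β + n).
Sum of counts S = 97 over n = 13 weeks.
Posterior: Gamma(α+S, β+n) = Gamma(8.5+97, 2.2+13) = Gamma(105.5, 15.2).
SD = √α/β = √105.5/15.2 = 0.6757.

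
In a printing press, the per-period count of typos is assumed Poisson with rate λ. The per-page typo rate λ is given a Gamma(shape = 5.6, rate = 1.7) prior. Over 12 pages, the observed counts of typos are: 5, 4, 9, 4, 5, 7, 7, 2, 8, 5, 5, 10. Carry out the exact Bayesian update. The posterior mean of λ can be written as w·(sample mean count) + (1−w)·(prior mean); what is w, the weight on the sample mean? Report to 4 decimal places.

0.8759

With a Gamma(shape α, rate β) prior, the Poisson likelihood is conjugate: the posterior is Gamma(α + ΣXᵢ, β + n).
Posterior mean = (α₀+S)/(β₀+n) = [n/(β₀+n)]·(S/n) + [β₀/(β₀+n)]·(α₀/β₀), so only n and β₀ enter the weight.
Weight on data w = n/(β₀+n) = 12/(1.7+12) = 12/13.7 = 0.8759.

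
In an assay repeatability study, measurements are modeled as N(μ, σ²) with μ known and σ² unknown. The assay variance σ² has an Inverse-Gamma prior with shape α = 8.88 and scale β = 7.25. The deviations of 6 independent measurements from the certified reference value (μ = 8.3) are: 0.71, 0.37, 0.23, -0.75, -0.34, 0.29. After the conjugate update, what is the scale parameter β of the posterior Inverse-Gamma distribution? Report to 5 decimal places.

7.97805

With known mean μ and an Inverse-Gamma(α, β) prior on σ², the Normal likelihood is conjugate: posterior is Inv-Gamma(α + n/2, β + Σ(xᵢ−μ)²/2).
Σ(xᵢ−μ)² = (0.71)² + (0.37)² + (0.23)² + (-0.75)² + (-0.34)² + (0.29)² = 1.4561.
Posterior: Inv-Gamma(8.88 + 6/2, 7.25 + 1.4561/2) = Inv-Gamma(11.88, 7.97805).
Posterior β = 7.97805.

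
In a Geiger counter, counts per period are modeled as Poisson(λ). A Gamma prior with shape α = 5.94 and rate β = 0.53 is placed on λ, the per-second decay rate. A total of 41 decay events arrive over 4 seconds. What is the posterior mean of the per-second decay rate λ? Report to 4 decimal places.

10.3620

With a Gamma(shape α, rate β) prior, the Poisson likelihood is conjugate: the posterior is Gamma(α + ΣXᵢ, β + n).
Posterior: Gamma(α+S, β+n) = Gamma(5.94+41, 0.53+4) = Gamma(46.94, 4.53).
Posterior mean = α/β = 46.94/4.53 = 10.3620.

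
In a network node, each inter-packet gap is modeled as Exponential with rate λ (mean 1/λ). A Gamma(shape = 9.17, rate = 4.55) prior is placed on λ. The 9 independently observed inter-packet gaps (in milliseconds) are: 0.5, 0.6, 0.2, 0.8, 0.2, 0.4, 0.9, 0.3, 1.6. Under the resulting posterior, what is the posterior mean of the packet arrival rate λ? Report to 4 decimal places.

With a Gamma(shape α, rate β) prior on the exponential rate λ, the posterior after n observations with total T = Σxᵢ is Gamma(α+n, β+T).
Sum of observations T = 5.5 milliseconds; n = 9.
Posterior: Gamma(9.17+9, 4.55+5.5) = Gamma(18.17, 10.05).
Posterior mean of λ = α/β = 18.17/10.05 = 1.8080.

1.8080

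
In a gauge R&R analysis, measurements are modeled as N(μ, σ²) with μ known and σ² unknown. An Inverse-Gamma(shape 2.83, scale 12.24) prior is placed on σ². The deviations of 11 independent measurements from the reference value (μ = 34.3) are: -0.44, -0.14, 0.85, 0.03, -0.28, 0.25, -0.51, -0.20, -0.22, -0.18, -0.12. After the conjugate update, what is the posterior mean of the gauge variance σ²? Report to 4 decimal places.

1.7703

With known mean μ and an Inverse-Gamma(α, β) prior on σ², the Normal likelihood is conjugate: posterior is Inv-Gamma(α + n/2, β + Σ(xᵢ−μ)²/2).
Σ(xᵢ−μ)² = (-0.44)² + (-0.14)² + (0.85)² + (0.03)² + (-0.28)² + (0.25)² + (-0.51)² + (-0.20)² + (-0.22)² + (-0.18)² + (-0.12)² = 1.4728.
Posterior: Inv-Gamma(2.83 + 11/2, 12.24 + 1.4728/2) = Inv-Gamma(8.33, 12.97640).
E[σ²|data] = β/(α−1) = 12.97640/7.33 = 1.7703.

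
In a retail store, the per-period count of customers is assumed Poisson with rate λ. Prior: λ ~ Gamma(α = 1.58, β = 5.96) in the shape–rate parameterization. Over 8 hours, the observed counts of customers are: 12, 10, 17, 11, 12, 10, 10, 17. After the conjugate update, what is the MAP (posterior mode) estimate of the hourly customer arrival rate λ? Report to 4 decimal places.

7.1332

With a Gamma(shape α, rate β) prior, the Poisson likelihood is conjugate: the posterior is Gamma(α + ΣXᵢ, β + n).
Sum of counts S = 99 over n = 8 hours.
Posterior: Gamma(α+S, β+n) = Gamma(1.58+99, 5.96+8) = Gamma(100.58, 13.96).
Mode of Gamma(α,β) for α≥1 is (α−1)/β = 99.58/13.96 = 7.1332.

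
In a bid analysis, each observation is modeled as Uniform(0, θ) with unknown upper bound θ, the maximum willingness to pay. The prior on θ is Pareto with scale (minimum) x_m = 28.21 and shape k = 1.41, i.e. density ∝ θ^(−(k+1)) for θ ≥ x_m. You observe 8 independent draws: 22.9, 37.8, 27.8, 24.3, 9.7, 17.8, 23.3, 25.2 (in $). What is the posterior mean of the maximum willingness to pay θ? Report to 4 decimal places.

42.2946

A Pareto(scale x_m, shape k) prior on the upper bound θ of Uniform(0, θ) is conjugate: posterior is Pareto(max(x_m, max xᵢ), k + n).
Sample maximum = 37.8; prior scale x_m = 28.21 → posterior scale = max = 37.80.
Posterior shape = 1.41 + 8 = 9.41.
E[θ|data] = k·x_m/(k−1) = 9.41·37.80/8.41 = 42.2946.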